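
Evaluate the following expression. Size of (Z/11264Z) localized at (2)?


2-primary part: 11264=2^10*11
Size=2^10=1024


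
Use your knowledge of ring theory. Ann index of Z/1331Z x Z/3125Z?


Exponent = lcm of the cyclic orders; pairwise coprime => product.
11^3*5^5=1331*3125=4159375


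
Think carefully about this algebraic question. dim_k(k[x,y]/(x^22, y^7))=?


Basis: x^i*y^j, i<22, j<7
22*7=154


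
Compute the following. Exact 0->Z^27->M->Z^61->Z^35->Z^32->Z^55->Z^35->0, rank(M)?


Alt sum=0:
(-1)^0*27 + (-1)^1*? + (-1)^2*61 + (-1)^3*35 + (-1)^4*32 + (-1)^5*55 + (-1)^6*35=0
rank(M)=65


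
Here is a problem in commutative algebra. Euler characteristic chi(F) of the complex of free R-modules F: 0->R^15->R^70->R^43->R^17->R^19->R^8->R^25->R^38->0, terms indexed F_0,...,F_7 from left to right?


chi = sum (-1)^i * rank:
(-1)^0*15=15
(-1)^1*70=-70
(-1)^2*43=43
(-1)^3*17=-17
(-1)^4*19=19
(-1)^5*8=-8
(-1)^6*25=25
(-1)^7*38=-38
chi=-31


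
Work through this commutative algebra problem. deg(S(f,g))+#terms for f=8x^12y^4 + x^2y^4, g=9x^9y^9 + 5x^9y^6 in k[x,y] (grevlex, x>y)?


LT(f)=8x^12y^4, LT(g)=9x^9y^9
lcm(LM)=x^12y^9
S(f,g) (scaled by 72 to clear denominators) = 9y^5*f - 8x^3*g = -40x^12y^6 + 9x^2y^9
2 terms, deg 18.
18+2=20


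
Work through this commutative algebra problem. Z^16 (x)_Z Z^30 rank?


rank(M(x)N) = rank(M)*rank(N)
16*30 = 480


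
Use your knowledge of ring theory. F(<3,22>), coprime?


gcd(3,22)=1 => F=ab-a-b=3*22-3-22=66-25=41


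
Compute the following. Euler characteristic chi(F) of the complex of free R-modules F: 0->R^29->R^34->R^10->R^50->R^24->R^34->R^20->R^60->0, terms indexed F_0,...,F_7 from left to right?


chi = sum (-1)^i * rank:
(-1)^0*29=29
(-1)^1*34=-34
(-1)^2*10=10
(-1)^3*50=-50
(-1)^4*24=24
(-1)^5*34=-34
(-1)^6*20=20
(-1)^7*60=-60
chi=-95


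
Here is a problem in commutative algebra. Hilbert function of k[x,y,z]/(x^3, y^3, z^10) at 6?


Need i<3, j<3, k<10 with i+j+k=6.
For each i, j ranges over max(0,6-i-9)..min(2,6-i):
  i=0: j in [0,2] -> 3
  i=1: j in [0,2] -> 3
  i=2: j in [0,2] -> 3
H(6) = 3+3+3 = 9


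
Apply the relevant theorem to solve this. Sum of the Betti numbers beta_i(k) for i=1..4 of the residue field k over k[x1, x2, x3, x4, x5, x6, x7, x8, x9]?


Koszul resolution: beta_i(k)=C(n,i), n=9
C(9,1)=9, C(9,2)=36, C(9,3)=84, C(9,4)=126
Sum=255


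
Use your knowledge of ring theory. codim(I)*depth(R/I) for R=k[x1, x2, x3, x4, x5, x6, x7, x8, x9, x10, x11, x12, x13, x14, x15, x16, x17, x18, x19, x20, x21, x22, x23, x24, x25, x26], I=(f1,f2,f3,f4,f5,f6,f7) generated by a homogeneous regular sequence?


codim=7, depth=dim(R/I)=26-7=19
Product=7*19=133


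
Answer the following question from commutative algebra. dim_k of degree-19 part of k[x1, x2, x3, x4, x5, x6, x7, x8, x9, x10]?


C(d+n-1,n-1)=C(28,9)=6906900


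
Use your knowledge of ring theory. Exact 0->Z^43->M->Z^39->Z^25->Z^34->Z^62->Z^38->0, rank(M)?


Alt sum=0:
(-1)^0*43 + (-1)^1*? + (-1)^2*39 + (-1)^3*25 + (-1)^4*34 + (-1)^5*62 + (-1)^6*38=0
rank(M)=67


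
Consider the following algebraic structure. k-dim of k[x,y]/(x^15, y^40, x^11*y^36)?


k[x,y]/I, I = (x^15, y^40, x^11*y^36)
Rect: 15x40=600. Corner: (15-11)x(40-36)=16.
dim = 600-16 = 584


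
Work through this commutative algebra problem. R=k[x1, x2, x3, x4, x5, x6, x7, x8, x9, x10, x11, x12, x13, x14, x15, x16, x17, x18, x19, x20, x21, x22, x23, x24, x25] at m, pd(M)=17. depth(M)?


pd+depth=depth(R)=25
depth=25-17=8


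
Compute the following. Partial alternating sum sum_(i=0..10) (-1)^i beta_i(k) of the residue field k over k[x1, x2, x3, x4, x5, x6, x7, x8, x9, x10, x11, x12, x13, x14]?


Koszul resolution: beta_i(k)=C(n,i), n=14
sum_(i=0..p) (-1)^i C(n,i) = (-1)^p C(n-1,p)
(-1)^10*C(13,10) = (-1)^10*286 = 286


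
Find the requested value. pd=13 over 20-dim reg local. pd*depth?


pd+depth=20
depth=20-13=7
pd*depth=13*7=91


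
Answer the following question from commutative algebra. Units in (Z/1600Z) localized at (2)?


Local ring = Z/64Z.
phi(64) = 2^5*(2-1) = 32


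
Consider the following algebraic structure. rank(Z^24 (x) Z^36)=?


rank(M(x)N) = rank(M)*rank(N)
24*36 = 864


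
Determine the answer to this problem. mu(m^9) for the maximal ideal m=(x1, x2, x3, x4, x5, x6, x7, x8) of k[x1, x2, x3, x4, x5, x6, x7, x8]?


Graded Nakayama: mu(m^d) = dim_k (m^d/m^(d+1)) = #degree-9 monomials in 8 vars
C(n+d-1,d)=C(16,9)=11440


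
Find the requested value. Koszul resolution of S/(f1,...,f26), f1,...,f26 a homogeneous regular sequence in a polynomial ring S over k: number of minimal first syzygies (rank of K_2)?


Regular sequence => Koszul complex is the minimal free resolution.
Syz_1 minimally generated by Koszul relations f_i*e_j - f_j*e_i (i<j): mu(Syz_1) = beta_2 = C(m,2) = m(m-1)/2
m=26
26*25/2 = 325


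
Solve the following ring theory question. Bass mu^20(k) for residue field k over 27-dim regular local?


C(n,i)=C(27,20)=888030


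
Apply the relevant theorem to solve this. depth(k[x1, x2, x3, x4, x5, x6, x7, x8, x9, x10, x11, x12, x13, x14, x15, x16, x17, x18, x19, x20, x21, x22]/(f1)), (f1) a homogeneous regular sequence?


depth(R)=22
depth(R/I)=22-1=21


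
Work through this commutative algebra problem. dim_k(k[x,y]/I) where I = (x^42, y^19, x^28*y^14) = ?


k[x,y]/I, I = (x^42, y^19, x^28*y^14)
Rect: 42x19=798. Corner: (42-28)x(19-14)=70.
dim = 798-70 = 728


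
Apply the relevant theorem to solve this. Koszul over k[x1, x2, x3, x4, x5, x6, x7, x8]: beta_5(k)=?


C(n,i)=C(8,5)=56


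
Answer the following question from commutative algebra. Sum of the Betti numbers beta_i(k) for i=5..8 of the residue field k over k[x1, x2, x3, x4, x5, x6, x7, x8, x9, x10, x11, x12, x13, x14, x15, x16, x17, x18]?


Koszul resolution: beta_i(k)=C(n,i), n=18
C(18,5)=8568, C(18,6)=18564, C(18,7)=31824, C(18,8)=43758
Sum=102714


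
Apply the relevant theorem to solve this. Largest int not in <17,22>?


gcd(17,22)=1 => F=ab-a-b=17*22-17-22=374-39=335


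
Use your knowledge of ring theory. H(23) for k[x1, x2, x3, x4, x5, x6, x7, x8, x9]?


C(d+n-1,n-1)=C(31,8)=7888725


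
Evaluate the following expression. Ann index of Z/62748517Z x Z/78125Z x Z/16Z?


Exponent = lcm of the cyclic orders; pairwise coprime => product.
13^7*5^7*2^4=62748517*78125*16=78435646250000


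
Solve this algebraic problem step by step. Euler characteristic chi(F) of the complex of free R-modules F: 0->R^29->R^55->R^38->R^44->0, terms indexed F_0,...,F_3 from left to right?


chi = sum (-1)^i * rank:
(-1)^0*29=29
(-1)^1*55=-55
(-1)^2*38=38
(-1)^3*44=-44
chi=-32


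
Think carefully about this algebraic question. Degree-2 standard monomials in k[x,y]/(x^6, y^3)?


k[x,y], I = (x^6, y^3), d = 2
Need i < 6 and d-i < 3.
Range: 0 <= i <= 2.
H(2) = 3


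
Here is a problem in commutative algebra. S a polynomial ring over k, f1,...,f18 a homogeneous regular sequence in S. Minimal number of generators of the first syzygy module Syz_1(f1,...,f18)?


Regular sequence => Koszul complex is the minimal free resolution.
Syz_1 minimally generated by Koszul relations f_i*e_j - f_j*e_i (i<j): mu(Syz_1) = beta_2 = C(m,2) = m(m-1)/2
m=18
18*17/2 = 153


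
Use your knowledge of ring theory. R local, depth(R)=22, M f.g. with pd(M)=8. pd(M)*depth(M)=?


pd+depth=22
depth=22-8=14
pd*depth=8*14=112


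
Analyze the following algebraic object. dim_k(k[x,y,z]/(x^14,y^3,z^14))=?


Basis: x^iy^jz^k, i<14,j<3,k<14
14*3*14=588


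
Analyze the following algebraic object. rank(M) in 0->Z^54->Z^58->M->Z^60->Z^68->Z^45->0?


Alt sum=0:
(-1)^0*54 + (-1)^1*58 + (-1)^2*? + (-1)^3*60 + (-1)^4*68 + (-1)^5*45=0
rank(M)=41


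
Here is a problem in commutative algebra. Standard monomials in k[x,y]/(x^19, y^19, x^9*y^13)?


k[x,y]/I, I = (x^19, y^19, x^9*y^13)
Rect: 19x19=361. Corner: (19-9)x(19-13)=60.
dim = 361-60 = 301


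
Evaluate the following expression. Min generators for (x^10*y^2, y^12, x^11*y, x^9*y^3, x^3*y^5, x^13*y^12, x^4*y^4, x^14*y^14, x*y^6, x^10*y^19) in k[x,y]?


Remove redundant (divisible by others).
x^13*y^12 redundant.
x^14*y^14 redundant.
x^10*y^19 redundant.
Min: x^11*y, x^10*y^2, x^9*y^3, x^4*y^4, x^3*y^5, x*y^6, y^12
Count=7


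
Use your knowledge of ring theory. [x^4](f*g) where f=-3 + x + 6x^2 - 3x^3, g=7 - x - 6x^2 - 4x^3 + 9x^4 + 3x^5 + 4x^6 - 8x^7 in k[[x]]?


[x^4] = sum a_i*b_j, i+j=4
  -3*9=-27
  1*-4=-4
  6*-6=-36
  -3*-1=3
Sum=-64


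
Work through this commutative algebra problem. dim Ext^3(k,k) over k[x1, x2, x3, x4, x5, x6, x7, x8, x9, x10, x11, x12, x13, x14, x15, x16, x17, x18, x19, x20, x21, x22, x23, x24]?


C(n,i)=C(24,3)=2024


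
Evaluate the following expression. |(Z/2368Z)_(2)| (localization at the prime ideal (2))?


2-primary part: 2368=2^6*37
Size=2^6=64


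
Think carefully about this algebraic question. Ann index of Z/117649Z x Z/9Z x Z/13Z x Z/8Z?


Exponent = lcm of the cyclic orders; pairwise coprime => product.
7^6*3^2*13^1*2^3=117649*9*13*8=110119464


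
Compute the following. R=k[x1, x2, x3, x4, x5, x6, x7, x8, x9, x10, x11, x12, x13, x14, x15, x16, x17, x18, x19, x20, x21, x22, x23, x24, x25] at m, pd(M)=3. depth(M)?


pd+depth=depth(R)=25
depth=25-3=22


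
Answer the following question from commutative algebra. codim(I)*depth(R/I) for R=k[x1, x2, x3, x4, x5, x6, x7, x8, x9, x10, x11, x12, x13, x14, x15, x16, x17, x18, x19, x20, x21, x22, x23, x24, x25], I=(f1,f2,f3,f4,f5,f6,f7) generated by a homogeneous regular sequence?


codim=7, depth=dim(R/I)=25-7=18
Product=7*18=126


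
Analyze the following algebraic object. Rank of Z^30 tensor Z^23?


rank(M(x)N) = rank(M)*rank(N)
30*23 = 690


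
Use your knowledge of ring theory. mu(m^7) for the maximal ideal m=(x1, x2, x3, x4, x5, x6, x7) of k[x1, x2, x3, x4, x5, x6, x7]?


Graded Nakayama: mu(m^d) = dim_k (m^d/m^(d+1)) = #degree-7 monomials in 7 vars
C(n+d-1,d)=C(13,7)=1716


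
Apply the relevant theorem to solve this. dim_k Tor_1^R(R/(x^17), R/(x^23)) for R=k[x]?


Tor_1(R/I,R/J)=(I cap J)/IJ=(x^23)/(x^40)
dim=40-23=min(17,23)=17


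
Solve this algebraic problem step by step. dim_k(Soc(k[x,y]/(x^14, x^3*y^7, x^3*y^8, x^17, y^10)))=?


Socle = ann(m) = span of standard monomials u with x*u, y*u in I (staircase corners).
Redundant generators: x^3*y^8, x^17
Minimal generators: x^14, x^3*y^7, y^10
Corners: x^2y^9, x^13y^6
Socle dim=2


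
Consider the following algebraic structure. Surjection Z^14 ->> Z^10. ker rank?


rank(ker) = 14-10 = 4


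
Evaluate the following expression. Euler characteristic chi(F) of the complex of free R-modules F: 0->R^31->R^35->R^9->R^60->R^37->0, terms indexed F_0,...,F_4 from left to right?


chi = sum (-1)^i * rank:
(-1)^0*31=31
(-1)^1*35=-35
(-1)^2*9=9
(-1)^3*60=-60
(-1)^4*37=37
chi=-18


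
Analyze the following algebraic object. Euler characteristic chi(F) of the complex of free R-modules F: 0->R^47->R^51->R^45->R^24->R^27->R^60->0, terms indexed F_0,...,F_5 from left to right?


chi = sum (-1)^i * rank:
(-1)^0*47=47
(-1)^1*51=-51
(-1)^2*45=45
(-1)^3*24=-24
(-1)^4*27=27
(-1)^5*60=-60
chi=-16


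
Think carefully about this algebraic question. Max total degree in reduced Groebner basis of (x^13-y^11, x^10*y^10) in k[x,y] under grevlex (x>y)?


LT(f1)=x^13, LT(f2)=x^10y^10, lcm=x^13y^10
S(f1,f2) = y^10*f1 - x^3*f2 = -y^21
Reduced GB = {f1, f2, y^21}; degrees 13, 20, 21
Max = 21


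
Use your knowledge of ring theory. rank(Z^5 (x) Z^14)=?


rank(M(x)N) = rank(M)*rank(N)
5*14 = 70


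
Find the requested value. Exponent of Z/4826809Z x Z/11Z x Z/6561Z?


Exponent = lcm of the cyclic orders; pairwise coprime => product.
13^6*11^1*3^8=4826809*11*6561=348355632339


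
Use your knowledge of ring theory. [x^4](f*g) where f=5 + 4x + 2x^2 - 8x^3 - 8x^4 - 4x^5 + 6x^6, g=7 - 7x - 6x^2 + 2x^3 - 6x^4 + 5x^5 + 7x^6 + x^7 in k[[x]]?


[x^4] = sum a_i*b_j, i+j=4
  5*-6=-30
  4*2=8
  2*-6=-12
  -8*-7=56
  -8*7=-56
Sum=-34


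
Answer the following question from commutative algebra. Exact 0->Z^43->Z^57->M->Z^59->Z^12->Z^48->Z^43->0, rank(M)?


Alt sum=0:
(-1)^0*43 + (-1)^1*57 + (-1)^2*? + (-1)^3*59 + (-1)^4*12 + (-1)^5*48 + (-1)^6*43=0
rank(M)=66


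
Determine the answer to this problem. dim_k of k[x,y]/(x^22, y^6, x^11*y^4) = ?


k[x,y]/I, I = (x^22, y^6, x^11*y^4)
Rect: 22x6=132. Corner: (22-11)x(6-4)=22.
dim = 132-22 = 110


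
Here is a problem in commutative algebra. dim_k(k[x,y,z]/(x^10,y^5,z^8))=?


Basis: x^iy^jz^k, i<10,j<5,k<8
10*5*8=400


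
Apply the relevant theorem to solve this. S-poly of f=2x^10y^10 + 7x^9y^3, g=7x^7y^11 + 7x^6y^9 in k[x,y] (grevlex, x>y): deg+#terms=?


LT(f)=2x^10y^10, LT(g)=7x^7y^11
lcm(LM)=x^10y^11
S(f,g) (scaled by 14 to clear denominators) = 7y*f - 2x^3*g = -14x^9y^9 + 49x^9y^4
2 terms, deg 18.
18+2=20


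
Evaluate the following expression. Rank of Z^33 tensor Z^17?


rank(M(x)N) = rank(M)*rank(N)
33*17 = 561


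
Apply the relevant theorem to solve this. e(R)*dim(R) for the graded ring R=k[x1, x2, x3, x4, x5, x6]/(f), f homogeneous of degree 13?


e(R)=deg(f)=13, dim(R)=6-1=5
e*dim=13*5=65


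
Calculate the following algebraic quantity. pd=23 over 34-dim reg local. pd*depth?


pd+depth=34
depth=34-23=11
pd*depth=23*11=253


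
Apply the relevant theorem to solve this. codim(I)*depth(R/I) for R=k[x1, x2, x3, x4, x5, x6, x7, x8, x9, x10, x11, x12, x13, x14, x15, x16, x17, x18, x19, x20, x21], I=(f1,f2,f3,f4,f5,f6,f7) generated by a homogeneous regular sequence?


codim=7, depth=dim(R/I)=21-7=14
Product=7*14=98


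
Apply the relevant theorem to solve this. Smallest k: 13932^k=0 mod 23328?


13932^k mod 23328:
k=1: 13932
k=2: 11664
k=3: 0
First zero at k = 3


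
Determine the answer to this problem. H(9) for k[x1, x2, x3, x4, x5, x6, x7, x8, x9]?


C(d+n-1,n-1)=C(17,8)=24310


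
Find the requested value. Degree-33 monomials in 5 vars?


C(d+n-1,n-1)=C(37,4)=66045


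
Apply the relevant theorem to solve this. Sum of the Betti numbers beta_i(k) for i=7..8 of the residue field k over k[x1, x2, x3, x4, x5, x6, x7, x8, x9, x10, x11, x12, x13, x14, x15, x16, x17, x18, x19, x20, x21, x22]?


Koszul resolution: beta_i(k)=C(n,i), n=22
C(22,7)=170544, C(22,8)=319770
Sum=490314


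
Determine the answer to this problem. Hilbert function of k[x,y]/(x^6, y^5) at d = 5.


k[x,y], I = (x^6, y^5), d = 5
Need i < 6 and d-i < 5.
Range: 1 <= i <= 5.
H(5) = 5


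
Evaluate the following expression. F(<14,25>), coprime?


gcd(14,25)=1 => F=ab-a-b=14*25-14-25=350-39=311


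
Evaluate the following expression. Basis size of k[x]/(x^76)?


Basis: 1,x,...,x^75
dim=76


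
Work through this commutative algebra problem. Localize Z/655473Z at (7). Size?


7-primary part: 655473=7^5*39
Size=7^5=16807


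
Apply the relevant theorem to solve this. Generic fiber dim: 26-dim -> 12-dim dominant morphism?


dim(fiber)=dim(X)-dim(Y)=26-12=14


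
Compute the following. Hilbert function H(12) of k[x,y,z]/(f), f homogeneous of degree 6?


C(14,2)-C(8,2)=91-28=63


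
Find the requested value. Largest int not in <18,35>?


gcd(18,35)=1 => F=ab-a-b=18*35-18-35=630-53=577


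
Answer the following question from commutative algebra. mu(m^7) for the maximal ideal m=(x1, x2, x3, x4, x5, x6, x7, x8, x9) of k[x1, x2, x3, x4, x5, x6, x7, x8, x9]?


Graded Nakayama: mu(m^d) = dim_k (m^d/m^(d+1)) = #degree-7 monomials in 9 vars
C(n+d-1,d)=C(15,7)=6435


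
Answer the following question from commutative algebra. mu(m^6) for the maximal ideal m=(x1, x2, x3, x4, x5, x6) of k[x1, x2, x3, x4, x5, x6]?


Graded Nakayama: mu(m^d) = dim_k (m^d/m^(d+1)) = #degree-6 monomials in 6 vars
C(n+d-1,d)=C(11,6)=462


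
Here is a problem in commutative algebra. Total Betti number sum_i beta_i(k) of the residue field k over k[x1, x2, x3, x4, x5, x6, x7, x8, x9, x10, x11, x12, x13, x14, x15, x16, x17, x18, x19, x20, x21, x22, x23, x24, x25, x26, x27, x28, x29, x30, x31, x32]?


Koszul resolution: beta_i(k)=C(n,i), n=32
sum_i C(32,i) = 2^32 = 4294967296


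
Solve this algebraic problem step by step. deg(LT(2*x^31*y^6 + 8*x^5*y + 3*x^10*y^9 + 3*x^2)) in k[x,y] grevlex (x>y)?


LT: 2*x^31*y^6
deg_x=31, deg_y=6
Total=31+6=37


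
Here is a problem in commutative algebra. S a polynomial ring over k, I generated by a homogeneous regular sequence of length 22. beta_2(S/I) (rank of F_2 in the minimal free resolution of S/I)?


Regular sequence => Koszul complex is the minimal free resolution.
Syz_1 minimally generated by Koszul relations f_i*e_j - f_j*e_i (i<j): mu(Syz_1) = beta_2 = C(m,2) = m(m-1)/2
m=22
22*21/2 = 231


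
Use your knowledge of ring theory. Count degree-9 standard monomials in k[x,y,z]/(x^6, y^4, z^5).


Need i<6, j<4, k<5 with i+j+k=9.
For each i, j ranges over max(0,9-i-4)..min(3,9-i):
  i=0: j in [5,3] -> 0
  i=1: j in [4,3] -> 0
  i=2: j in [3,3] -> 1
  i=3: j in [2,3] -> 2
  i=4: j in [1,3] -> 3
  i=5: j in [0,3] -> 4
H(9) = 0+0+1+2+3+4 = 10


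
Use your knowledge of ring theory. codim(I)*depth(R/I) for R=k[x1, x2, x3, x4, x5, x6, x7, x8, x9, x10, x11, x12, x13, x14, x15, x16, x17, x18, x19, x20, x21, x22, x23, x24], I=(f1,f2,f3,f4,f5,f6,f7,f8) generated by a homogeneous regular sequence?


codim=8, depth=dim(R/I)=24-8=16
Product=8*16=128


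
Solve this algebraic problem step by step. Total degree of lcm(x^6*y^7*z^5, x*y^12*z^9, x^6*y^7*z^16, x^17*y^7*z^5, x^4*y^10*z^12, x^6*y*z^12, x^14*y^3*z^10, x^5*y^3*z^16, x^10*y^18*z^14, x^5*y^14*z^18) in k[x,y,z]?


lcm = componentwise max:
x: max(6,1,6,17,4,6,14,5,10,5)=17
y: max(7,12,7,7,10,1,3,3,18,14)=18
z: max(5,9,16,5,12,12,10,16,14,18)=18
Total=17+18+18=53


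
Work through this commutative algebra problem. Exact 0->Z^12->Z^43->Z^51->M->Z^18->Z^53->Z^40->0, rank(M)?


Alt sum=0:
(-1)^0*12 + (-1)^1*43 + (-1)^2*51 + (-1)^3*? + (-1)^4*18 + (-1)^5*53 + (-1)^6*40=0
rank(M)=25


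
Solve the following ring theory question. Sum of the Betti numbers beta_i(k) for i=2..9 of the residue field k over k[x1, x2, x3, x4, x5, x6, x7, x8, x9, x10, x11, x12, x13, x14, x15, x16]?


Koszul resolution: beta_i(k)=C(n,i), n=16
C(16,2)=120, C(16,3)=560, C(16,4)=1820, C(16,5)=4368, C(16,6)=8008, C(16,7)=11440, C(16,8)=12870, C(16,9)=11440
Sum=50626


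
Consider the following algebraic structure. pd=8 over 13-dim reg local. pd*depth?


pd+depth=13
depth=13-8=5
pd*depth=8*5=40


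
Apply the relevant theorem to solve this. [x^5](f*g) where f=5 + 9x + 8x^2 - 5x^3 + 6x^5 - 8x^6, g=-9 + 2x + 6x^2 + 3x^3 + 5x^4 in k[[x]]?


[x^5] = sum a_i*b_j, i+j=5
  9*5=45
  8*3=24
  -5*6=-30
  6*-9=-54
Sum=-15


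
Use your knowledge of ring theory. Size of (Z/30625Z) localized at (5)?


5-primary part: 30625=5^4*49
Size=5^4=625


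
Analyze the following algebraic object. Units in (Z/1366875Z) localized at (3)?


Local ring = Z/2187Z.
phi(2187) = 3^6*(3-1) = 1458


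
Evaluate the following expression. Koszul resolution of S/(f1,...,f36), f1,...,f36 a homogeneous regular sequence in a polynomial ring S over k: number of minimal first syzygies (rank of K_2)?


Regular sequence => Koszul complex is the minimal free resolution.
Syz_1 minimally generated by Koszul relations f_i*e_j - f_j*e_i (i<j): mu(Syz_1) = beta_2 = C(m,2) = m(m-1)/2
m=36
36*35/2 = 630


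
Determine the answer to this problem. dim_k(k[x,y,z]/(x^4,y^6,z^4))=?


Basis: x^iy^jz^k, i<4,j<6,k<4
4*6*4=96


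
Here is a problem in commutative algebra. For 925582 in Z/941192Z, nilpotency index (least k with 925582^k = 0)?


925582^k mod 941192:
k=1: 925582
k=2: 844564
k=3: 573496
k=4: 345744
k=5: 672280
k=6: 0
First zero at k = 6


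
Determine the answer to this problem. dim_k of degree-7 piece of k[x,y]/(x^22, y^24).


k[x,y], I = (x^22, y^24), d = 7
Need i < 22 and d-i < 24.
Range: 0 <= i <= 7.
H(7) = 8


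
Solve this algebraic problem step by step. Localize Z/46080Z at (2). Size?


2-primary part: 46080=2^10*45
Size=2^10=1024


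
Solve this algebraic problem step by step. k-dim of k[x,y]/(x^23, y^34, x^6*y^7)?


k[x,y]/I, I = (x^23, y^34, x^6*y^7)
Rect: 23x34=782. Corner: (23-6)x(34-7)=459.
dim = 782-459 = 323


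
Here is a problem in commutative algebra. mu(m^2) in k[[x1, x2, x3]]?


C(n+d-1,d)=C(4,2)=6


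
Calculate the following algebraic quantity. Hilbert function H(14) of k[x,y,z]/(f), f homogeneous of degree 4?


C(16,2)-C(12,2)=120-66=54


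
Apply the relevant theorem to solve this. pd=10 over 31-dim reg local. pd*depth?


pd+depth=31
depth=31-10=21
pd*depth=10*21=210


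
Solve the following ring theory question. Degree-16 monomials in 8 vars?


C(d+n-1,n-1)=C(23,7)=245157


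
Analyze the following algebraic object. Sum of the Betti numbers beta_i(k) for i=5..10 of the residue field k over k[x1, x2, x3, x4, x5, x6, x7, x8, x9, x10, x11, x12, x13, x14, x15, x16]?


Koszul resolution: beta_i(k)=C(n,i), n=16
C(16,5)=4368, C(16,6)=8008, C(16,7)=11440, C(16,8)=12870, C(16,9)=11440, C(16,10)=8008
Sum=56134


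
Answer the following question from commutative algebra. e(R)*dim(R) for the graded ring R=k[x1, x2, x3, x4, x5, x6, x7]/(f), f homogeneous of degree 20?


e(R)=deg(f)=20, dim(R)=7-1=6
e*dim=20*6=120


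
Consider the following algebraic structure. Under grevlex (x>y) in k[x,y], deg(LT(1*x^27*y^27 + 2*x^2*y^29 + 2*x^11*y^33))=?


LT: 1*x^27*y^27
deg_x=27, deg_y=27
Total=27+27=54


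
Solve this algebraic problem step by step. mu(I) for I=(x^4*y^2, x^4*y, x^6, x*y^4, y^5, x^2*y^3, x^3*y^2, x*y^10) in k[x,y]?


Remove redundant (divisible by others).
x*y^10 redundant.
x^4*y^2 redundant.
Min: x^6, x^4*y, x^3*y^2, x^2*y^3, x*y^4, y^5
Count=6


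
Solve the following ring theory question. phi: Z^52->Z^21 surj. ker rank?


rank(ker) = 52-21 = 31


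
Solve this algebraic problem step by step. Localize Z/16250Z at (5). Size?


5-primary part: 16250=5^4*26
Size=5^4=625


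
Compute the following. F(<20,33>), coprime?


gcd(20,33)=1 => F=ab-a-b=20*33-20-33=660-53=607


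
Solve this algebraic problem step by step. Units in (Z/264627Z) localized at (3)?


Local ring = Z/2187Z.
phi(2187) = 3^6*(3-1) = 1458


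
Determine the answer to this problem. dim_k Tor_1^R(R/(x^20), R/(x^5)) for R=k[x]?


Tor_1(R/I,R/J)=(I cap J)/IJ=(x^20)/(x^25)
dim=25-20=min(20,5)=5


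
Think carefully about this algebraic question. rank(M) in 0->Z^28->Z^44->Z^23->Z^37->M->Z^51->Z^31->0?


Alt sum=0:
(-1)^0*28 + (-1)^1*44 + (-1)^2*23 + (-1)^3*37 + (-1)^4*? + (-1)^5*51 + (-1)^6*31=0
rank(M)=50


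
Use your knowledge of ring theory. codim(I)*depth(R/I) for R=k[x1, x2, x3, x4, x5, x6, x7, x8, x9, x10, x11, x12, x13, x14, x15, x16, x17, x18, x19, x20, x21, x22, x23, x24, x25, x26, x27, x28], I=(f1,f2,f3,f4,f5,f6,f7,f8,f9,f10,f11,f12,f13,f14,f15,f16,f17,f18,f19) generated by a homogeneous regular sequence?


codim=19, depth=dim(R/I)=28-19=9
Product=19*9=171


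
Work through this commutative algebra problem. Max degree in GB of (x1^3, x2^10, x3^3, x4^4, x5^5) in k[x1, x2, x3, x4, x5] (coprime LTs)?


Pure powers, coprime LTs => already GB.
Degrees: 3, 10, 3, 4, 5
Max=10


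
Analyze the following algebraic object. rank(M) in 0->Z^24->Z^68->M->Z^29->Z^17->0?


Alt sum=0:
(-1)^0*24 + (-1)^1*68 + (-1)^2*? + (-1)^3*29 + (-1)^4*17=0
rank(M)=56


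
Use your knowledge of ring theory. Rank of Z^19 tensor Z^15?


rank(M(x)N) = rank(M)*rank(N)
19*15 = 285


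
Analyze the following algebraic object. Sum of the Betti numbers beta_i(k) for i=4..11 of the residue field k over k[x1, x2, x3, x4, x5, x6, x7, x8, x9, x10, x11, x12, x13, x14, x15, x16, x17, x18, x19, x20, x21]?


Koszul resolution: beta_i(k)=C(n,i), n=21
C(21,4)=5985, C(21,5)=20349, C(21,6)=54264, C(21,7)=116280, C(21,8)=203490, C(21,9)=293930, C(21,10)=352716, C(21,11)=352716
Sum=1399730


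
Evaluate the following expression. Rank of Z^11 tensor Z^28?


rank(M(x)N) = rank(M)*rank(N)
11*28 = 308


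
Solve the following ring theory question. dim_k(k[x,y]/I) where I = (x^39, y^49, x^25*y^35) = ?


k[x,y]/I, I = (x^39, y^49, x^25*y^35)
Rect: 39x49=1911. Corner: (39-25)x(49-35)=196.
dim = 1911-196 = 1715


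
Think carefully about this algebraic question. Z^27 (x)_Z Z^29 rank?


rank(M(x)N) = rank(M)*rank(N)
27*29 = 783


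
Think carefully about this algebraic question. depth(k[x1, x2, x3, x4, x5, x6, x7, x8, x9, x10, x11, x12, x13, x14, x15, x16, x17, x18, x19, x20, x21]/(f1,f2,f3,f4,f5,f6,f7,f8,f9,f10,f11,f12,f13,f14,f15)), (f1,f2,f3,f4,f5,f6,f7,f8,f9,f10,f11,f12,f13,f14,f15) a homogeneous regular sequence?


depth(R)=21
depth(R/I)=21-15=6


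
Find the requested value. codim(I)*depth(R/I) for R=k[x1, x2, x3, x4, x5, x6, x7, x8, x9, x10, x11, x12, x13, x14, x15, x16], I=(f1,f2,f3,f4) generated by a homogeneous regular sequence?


codim=4, depth=dim(R/I)=16-4=12
Product=4*12=48


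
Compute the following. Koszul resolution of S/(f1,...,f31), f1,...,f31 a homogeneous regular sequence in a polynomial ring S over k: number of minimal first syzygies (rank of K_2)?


Regular sequence => Koszul complex is the minimal free resolution.
Syz_1 minimally generated by Koszul relations f_i*e_j - f_j*e_i (i<j): mu(Syz_1) = beta_2 = C(m,2) = m(m-1)/2
m=31
31*30/2 = 465


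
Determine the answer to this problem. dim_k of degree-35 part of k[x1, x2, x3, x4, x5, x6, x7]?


C(d+n-1,n-1)=C(41,6)=4496388


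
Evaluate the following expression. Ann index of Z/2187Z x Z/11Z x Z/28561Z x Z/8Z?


Exponent = lcm of the cyclic orders; pairwise coprime => product.
3^7*11^1*13^4*2^3=2187*11*28561*8=5496735816


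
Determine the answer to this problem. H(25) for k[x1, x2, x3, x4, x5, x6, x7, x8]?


C(d+n-1,n-1)=C(32,7)=3365856


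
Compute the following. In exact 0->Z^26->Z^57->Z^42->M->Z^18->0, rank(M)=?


Alt sum=0:
(-1)^0*26 + (-1)^1*57 + (-1)^2*42 + (-1)^3*? + (-1)^4*18=0
rank(M)=29


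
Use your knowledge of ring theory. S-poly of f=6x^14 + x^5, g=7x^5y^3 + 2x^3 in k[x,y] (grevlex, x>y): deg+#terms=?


LT(f)=6x^14, LT(g)=7x^5y^3
lcm(LM)=x^14y^3
S(f,g) (scaled by 42 to clear denominators) = 7y^3*f - 6x^9*g = -12x^12 + 7x^5y^3
2 terms, deg 12.
12+2=14


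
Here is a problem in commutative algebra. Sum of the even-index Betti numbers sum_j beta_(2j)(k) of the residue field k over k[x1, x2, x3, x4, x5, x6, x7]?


Koszul resolution: beta_i(k)=C(n,i), n=7
sum_even C(7,i) = 2^(n-1) = 2^6 = 64


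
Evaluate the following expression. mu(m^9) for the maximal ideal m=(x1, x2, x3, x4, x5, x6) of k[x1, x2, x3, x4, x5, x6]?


Graded Nakayama: mu(m^d) = dim_k (m^d/m^(d+1)) = #degree-9 monomials in 6 vars
C(n+d-1,d)=C(14,9)=2002


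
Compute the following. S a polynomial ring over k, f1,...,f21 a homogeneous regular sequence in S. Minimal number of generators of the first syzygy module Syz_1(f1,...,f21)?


Regular sequence => Koszul complex is the minimal free resolution.
Syz_1 minimally generated by Koszul relations f_i*e_j - f_j*e_i (i<j): mu(Syz_1) = beta_2 = C(m,2) = m(m-1)/2
m=21
21*20/2 = 210


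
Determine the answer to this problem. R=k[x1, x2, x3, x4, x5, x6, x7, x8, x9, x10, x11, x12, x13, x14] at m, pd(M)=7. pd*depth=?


pd+depth=14
depth=14-7=7
pd*depth=7*7=49


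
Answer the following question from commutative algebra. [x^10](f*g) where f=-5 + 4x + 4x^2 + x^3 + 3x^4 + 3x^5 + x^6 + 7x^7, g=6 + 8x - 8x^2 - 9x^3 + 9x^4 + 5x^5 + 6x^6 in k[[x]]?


[x^10] = sum a_i*b_j, i+j=10
  3*6=18
  3*5=15
  1*9=9
  7*-9=-63
Sum=-21


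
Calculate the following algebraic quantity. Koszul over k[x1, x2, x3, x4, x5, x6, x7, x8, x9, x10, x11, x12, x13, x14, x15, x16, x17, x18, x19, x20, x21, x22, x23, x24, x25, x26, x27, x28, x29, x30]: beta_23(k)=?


C(n,i)=C(30,23)=2035800


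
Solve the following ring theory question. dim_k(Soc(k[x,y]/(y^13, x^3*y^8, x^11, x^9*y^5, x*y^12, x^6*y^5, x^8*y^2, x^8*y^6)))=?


Socle = ann(m) = span of standard monomials u with x*u, y*u in I (staircase corners).
Redundant generators: x^9*y^5, x^8*y^6
Minimal generators: x^11, x^8*y^2, x^6*y^5, x^3*y^8, x*y^12, y^13
Corners: y^12, x^2y^11, x^5y^7, x^7y^4, x^10y
Socle dim=5


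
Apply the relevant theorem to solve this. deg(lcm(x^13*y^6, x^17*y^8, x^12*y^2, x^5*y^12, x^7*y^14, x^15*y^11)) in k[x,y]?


lcm = componentwise max:
x: max(13,17,12,5,7,15)=17
y: max(6,8,2,12,14,11)=14
Total=17+14=31


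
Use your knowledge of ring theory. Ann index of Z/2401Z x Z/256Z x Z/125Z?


Exponent = lcm of the cyclic orders; pairwise coprime => product.
7^4*2^8*5^3=2401*256*125=76832000


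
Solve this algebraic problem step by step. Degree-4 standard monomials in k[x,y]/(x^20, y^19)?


k[x,y], I = (x^20, y^19), d = 4
Need i < 20 and d-i < 19.
Range: 0 <= i <= 4.
H(4) = 5


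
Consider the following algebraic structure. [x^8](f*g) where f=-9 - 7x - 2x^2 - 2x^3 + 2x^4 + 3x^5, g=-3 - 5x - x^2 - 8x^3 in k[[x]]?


[x^8] = sum a_i*b_j, i+j=8
  3*-8=-24
Sum=-24


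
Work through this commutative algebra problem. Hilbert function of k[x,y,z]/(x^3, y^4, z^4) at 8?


Need i<3, j<4, k<4 with i+j+k=8.
For each i, j ranges over max(0,8-i-3)..min(3,8-i):
  i=0: j in [5,3] -> 0
  i=1: j in [4,3] -> 0
  i=2: j in [3,3] -> 1
H(8) = 0+0+1 = 1


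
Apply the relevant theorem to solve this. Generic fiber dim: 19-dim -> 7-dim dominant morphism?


dim(fiber)=dim(X)-dim(Y)=19-7=12


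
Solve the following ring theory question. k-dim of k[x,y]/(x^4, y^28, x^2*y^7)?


k[x,y]/I, I = (x^4, y^28, x^2*y^7)
Rect: 4x28=112. Corner: (4-2)x(28-7)=42.
dim = 112-42 = 70


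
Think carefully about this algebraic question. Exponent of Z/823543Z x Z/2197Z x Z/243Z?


Exponent = lcm of the cyclic orders; pairwise coprime => product.
7^7*13^3*3^5=823543*2197*243=439665724953


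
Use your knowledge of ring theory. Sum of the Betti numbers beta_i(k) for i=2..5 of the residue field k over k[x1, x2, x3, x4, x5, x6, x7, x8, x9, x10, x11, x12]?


Koszul resolution: beta_i(k)=C(n,i), n=12
C(12,2)=66, C(12,3)=220, C(12,4)=495, C(12,5)=792
Sum=1573


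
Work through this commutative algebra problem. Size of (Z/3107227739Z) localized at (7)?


7-primary part: 3107227739=7^10*11
Size=7^10=282475249


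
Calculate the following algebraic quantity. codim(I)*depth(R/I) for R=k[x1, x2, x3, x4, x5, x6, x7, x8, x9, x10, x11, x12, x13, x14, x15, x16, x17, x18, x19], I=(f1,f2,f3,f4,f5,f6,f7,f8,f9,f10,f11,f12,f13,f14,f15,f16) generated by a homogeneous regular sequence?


codim=16, depth=dim(R/I)=19-16=3
Product=16*3=48


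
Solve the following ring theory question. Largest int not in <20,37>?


gcd(20,37)=1 => F=ab-a-b=20*37-20-37=740-57=683


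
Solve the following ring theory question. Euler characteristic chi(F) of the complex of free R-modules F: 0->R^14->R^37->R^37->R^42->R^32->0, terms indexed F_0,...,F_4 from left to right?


chi = sum (-1)^i * rank:
(-1)^0*14=14
(-1)^1*37=-37
(-1)^2*37=37
(-1)^3*42=-42
(-1)^4*32=32
chi=4


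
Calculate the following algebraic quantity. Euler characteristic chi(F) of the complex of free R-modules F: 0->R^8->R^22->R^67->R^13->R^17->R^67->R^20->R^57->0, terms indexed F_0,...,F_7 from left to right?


chi = sum (-1)^i * rank:
(-1)^0*8=8
(-1)^1*22=-22
(-1)^2*67=67
(-1)^3*13=-13
(-1)^4*17=17
(-1)^5*67=-67
(-1)^6*20=20
(-1)^7*57=-57
chi=-47


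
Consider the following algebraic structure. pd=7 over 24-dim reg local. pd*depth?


pd+depth=24
depth=24-7=17
pd*depth=7*17=119


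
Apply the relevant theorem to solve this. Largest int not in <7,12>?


gcd(7,12)=1 => F=ab-a-b=7*12-7-12=84-19=65


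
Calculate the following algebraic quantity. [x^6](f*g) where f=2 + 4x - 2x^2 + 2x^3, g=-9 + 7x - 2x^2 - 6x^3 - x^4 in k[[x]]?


[x^6] = sum a_i*b_j, i+j=6
  -2*-1=2
  2*-6=-12
Sum=-10


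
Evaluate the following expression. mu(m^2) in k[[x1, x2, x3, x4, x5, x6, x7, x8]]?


C(n+d-1,d)=C(9,2)=36


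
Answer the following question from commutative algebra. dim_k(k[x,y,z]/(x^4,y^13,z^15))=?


Basis: x^iy^jz^k, i<4,j<13,k<15
4*13*15=780


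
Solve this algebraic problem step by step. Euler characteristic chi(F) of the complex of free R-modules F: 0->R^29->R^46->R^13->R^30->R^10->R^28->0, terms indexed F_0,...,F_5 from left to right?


chi = sum (-1)^i * rank:
(-1)^0*29=29
(-1)^1*46=-46
(-1)^2*13=13
(-1)^3*30=-30
(-1)^4*10=10
(-1)^5*28=-28
chi=-52


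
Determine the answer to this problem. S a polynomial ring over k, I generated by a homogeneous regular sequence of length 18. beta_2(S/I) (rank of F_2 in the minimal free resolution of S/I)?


Regular sequence => Koszul complex is the minimal free resolution.
Syz_1 minimally generated by Koszul relations f_i*e_j - f_j*e_i (i<j): mu(Syz_1) = beta_2 = C(m,2) = m(m-1)/2
m=18
18*17/2 = 153


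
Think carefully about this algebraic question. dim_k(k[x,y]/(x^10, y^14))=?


Basis: x^i*y^j, i<10, j<14
10*14=140


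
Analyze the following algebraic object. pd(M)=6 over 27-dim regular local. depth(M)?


pd+depth=depth(R)=27
depth=27-6=21


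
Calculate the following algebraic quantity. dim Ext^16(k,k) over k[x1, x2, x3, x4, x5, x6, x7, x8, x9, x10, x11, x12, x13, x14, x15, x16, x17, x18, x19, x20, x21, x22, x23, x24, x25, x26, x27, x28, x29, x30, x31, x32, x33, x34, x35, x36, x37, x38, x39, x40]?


C(n,i)=C(40,16)=62852101650


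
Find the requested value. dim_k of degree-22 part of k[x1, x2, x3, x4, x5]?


C(d+n-1,n-1)=C(26,4)=14950


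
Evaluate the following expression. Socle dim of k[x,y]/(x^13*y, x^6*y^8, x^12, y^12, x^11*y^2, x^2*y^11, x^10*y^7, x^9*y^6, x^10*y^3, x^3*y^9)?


Socle = ann(m) = span of standard monomials u with x*u, y*u in I (staircase corners).
Redundant generators: x^13*y, x^10*y^7
Minimal generators: x^12, x^11*y^2, x^10*y^3, x^9*y^6, x^6*y^8, x^3*y^9, x^2*y^11, y^12
Corners: xy^11, x^2y^10, x^5y^8, x^8y^7, x^9y^5, x^10y^2, x^11y
Socle dim=7


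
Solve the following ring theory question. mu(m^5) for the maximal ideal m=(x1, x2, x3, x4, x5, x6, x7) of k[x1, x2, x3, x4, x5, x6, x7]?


Graded Nakayama: mu(m^d) = dim_k (m^d/m^(d+1)) = #degree-5 monomials in 7 vars
C(n+d-1,d)=C(11,5)=462


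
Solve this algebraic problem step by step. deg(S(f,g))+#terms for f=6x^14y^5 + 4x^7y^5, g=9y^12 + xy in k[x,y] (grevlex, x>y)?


LT(f)=6x^14y^5, LT(g)=9y^12
lcm(LM)=x^14y^12
S(f,g) (scaled by 54 to clear denominators) = 9y^7*f - 6x^14*g = 36x^7y^12 - 6x^15y
2 terms, deg 19.
19+2=21


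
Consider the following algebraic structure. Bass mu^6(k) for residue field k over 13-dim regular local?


C(n,i)=C(13,6)=1716


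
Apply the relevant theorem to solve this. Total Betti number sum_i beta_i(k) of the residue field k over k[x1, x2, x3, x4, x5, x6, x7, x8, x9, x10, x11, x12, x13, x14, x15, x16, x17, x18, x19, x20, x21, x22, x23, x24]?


Koszul resolution: beta_i(k)=C(n,i), n=24
sum_i C(24,i) = 2^24 = 16777216


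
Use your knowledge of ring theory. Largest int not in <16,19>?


gcd(16,19)=1 => F=ab-a-b=16*19-16-19=304-35=269


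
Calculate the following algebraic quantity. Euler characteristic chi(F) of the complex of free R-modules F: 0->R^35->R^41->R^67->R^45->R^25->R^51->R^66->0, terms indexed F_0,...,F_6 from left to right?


chi = sum (-1)^i * rank:
(-1)^0*35=35
(-1)^1*41=-41
(-1)^2*67=67
(-1)^3*45=-45
(-1)^4*25=25
(-1)^5*51=-51
(-1)^6*66=66
chi=56


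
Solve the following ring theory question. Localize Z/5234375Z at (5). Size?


5-primary part: 5234375=5^7*67
Size=5^7=78125


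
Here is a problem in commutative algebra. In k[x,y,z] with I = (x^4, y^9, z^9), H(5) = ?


Need i<4, j<9, k<9 with i+j+k=5.
For each i, j ranges over max(0,5-i-8)..min(8,5-i):
  i=0: j in [0,5] -> 6
  i=1: j in [0,4] -> 5
  i=2: j in [0,3] -> 4
  i=3: j in [0,2] -> 3
H(5) = 6+5+4+3 = 18


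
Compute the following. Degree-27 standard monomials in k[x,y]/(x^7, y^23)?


k[x,y], I = (x^7, y^23), d = 27
Need i < 7 and d-i < 23.
Range: 5 <= i <= 6.
H(27) = 2


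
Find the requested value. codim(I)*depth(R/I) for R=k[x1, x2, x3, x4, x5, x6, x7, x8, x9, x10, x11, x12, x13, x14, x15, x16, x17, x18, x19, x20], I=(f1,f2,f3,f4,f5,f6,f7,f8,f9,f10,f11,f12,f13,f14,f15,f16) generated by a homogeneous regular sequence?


codim=16, depth=dim(R/I)=20-16=4
Product=16*4=64


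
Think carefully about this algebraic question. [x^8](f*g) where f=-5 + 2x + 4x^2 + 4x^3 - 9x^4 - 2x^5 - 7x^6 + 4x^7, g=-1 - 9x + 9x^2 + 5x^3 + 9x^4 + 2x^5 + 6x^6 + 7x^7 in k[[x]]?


[x^8] = sum a_i*b_j, i+j=8
  2*7=14
  4*6=24
  4*2=8
  -9*9=-81
  -2*5=-10
  -7*9=-63
  4*-9=-36
Sum=-144


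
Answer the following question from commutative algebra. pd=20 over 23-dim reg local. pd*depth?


pd+depth=23
depth=23-20=3
pd*depth=20*3=60


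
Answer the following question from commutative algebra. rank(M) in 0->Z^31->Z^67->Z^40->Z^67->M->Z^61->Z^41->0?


Alt sum=0:
(-1)^0*31 + (-1)^1*67 + (-1)^2*40 + (-1)^3*67 + (-1)^4*? + (-1)^5*61 + (-1)^6*41=0
rank(M)=83


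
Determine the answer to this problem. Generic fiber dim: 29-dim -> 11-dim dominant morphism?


dim(fiber)=dim(X)-dim(Y)=29-11=18


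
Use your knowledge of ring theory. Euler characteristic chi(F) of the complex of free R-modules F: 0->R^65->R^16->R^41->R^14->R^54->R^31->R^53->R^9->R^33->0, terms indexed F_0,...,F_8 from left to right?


chi = sum (-1)^i * rank:
(-1)^0*65=65
(-1)^1*16=-16
(-1)^2*41=41
(-1)^3*14=-14
(-1)^4*54=54
(-1)^5*31=-31
(-1)^6*53=53
(-1)^7*9=-9
(-1)^8*33=33
chi=176


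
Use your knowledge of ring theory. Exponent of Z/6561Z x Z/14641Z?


Exponent = lcm of the cyclic orders; pairwise coprime => product.
3^8*11^4=6561*14641=96059601


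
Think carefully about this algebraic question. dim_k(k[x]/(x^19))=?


Basis: 1,x,...,x^18
dim=19


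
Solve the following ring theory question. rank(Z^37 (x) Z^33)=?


rank(M(x)N) = rank(M)*rank(N)
37*33 = 1221


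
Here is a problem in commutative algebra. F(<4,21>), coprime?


gcd(4,21)=1 => F=ab-a-b=4*21-4-21=84-25=59


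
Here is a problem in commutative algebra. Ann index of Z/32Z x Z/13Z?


Exponent = lcm of the cyclic orders; pairwise coprime => product.
2^5*13^1=32*13=416


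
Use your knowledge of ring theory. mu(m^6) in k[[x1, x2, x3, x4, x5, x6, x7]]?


C(n+d-1,d)=C(12,6)=924


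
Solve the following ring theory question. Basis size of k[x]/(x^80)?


Basis: 1,x,...,x^79
dim=80


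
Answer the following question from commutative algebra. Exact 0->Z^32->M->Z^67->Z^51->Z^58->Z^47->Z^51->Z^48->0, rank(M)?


Alt sum=0:
(-1)^0*32 + (-1)^1*? + (-1)^2*67 + (-1)^3*51 + (-1)^4*58 + (-1)^5*47 + (-1)^6*51 + (-1)^7*48=0
rank(M)=62


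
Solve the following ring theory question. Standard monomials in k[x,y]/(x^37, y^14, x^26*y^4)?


k[x,y]/I, I = (x^37, y^14, x^26*y^4)
Rect: 37x14=518. Corner: (37-26)x(14-4)=110.
dim = 518-110 = 408


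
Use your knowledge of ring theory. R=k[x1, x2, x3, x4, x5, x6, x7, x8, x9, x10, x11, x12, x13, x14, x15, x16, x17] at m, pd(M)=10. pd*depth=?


pd+depth=17
depth=17-10=7
pd*depth=10*7=70


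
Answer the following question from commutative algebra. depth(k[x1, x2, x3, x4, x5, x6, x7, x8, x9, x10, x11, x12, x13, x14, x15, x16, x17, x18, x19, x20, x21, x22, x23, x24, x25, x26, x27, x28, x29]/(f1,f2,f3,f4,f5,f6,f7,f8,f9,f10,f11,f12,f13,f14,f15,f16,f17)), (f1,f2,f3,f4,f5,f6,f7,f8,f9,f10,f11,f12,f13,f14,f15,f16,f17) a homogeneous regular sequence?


depth(R)=29
depth(R/I)=29-17=12


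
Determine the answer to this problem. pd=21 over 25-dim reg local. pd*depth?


pd+depth=25
depth=25-21=4
pd*depth=21*4=84
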